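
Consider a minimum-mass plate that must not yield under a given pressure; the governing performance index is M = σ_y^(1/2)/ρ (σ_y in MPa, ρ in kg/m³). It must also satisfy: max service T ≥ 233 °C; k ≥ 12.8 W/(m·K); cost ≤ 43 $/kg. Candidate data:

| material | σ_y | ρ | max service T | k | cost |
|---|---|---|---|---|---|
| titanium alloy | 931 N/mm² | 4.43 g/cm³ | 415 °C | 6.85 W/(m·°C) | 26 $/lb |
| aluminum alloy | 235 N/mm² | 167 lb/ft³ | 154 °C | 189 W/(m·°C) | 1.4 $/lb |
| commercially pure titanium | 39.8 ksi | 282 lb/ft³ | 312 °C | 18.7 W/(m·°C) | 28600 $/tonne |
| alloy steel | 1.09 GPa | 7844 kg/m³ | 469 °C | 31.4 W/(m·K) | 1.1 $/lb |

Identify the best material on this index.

alloy steel

Screen on constraints: max service T ≥ 233 °C; k ≥ 12.8 W/(m·K); cost ≤ 43 $/kg. Survivors: commercially pure titanium, alloy steel.
In SI units:
  commercially pure titanium: σ_y = 274.4 MPa, ρ = 4517 kg/m³
  alloy steel: σ_y = 1090 MPa, ρ = 7844 kg/m³
  alloy steel: M = 4.21×10⁻³
  commercially pure titanium: M = 3.67×10⁻³
Alloy steel ranks first.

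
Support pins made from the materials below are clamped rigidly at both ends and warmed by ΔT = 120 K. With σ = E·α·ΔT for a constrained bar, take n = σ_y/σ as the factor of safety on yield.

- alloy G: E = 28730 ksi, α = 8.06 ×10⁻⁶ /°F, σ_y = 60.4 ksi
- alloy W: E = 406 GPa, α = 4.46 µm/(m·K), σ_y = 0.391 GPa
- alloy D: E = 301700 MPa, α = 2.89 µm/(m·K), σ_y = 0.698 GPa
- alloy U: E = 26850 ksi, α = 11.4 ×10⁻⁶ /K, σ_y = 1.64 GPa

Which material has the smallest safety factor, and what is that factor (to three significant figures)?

alloy G, n = 1.21

Per material, after unit conversion:
  alloy G: E = 198.1, α = 14.5, σ_y = 416.4 → σ = 345 MPa, n = 1.21
  alloy W: E = 406.0, α = 4.46, σ_y = 391.0 → σ = 217 MPa, n = 1.80
  alloy D: E = 301.7, α = 2.89, σ_y = 698.0 → σ = 105 MPa, n = 6.67
  alloy U: E = 185.1, α = 11.4, σ_y = 1640 → σ = 253 MPa, n = 6.48
Smallest n: alloy G with n = 1.21.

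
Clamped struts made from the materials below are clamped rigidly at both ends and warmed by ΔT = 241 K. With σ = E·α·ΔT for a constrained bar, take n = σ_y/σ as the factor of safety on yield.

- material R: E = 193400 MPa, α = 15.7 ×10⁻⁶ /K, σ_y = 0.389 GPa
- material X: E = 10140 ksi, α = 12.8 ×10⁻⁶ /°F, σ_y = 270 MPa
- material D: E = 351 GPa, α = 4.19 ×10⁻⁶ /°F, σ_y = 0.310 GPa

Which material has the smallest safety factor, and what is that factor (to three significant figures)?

Per material, after unit conversion:
  material R: E = 193.4, α = 15.7, σ_y = 389.0 → σ = 732 MPa, n = 0.532
  material X: E = 69.91, α = 23.0, σ_y = 270.0 → σ = 388 MPa, n = 0.696
  material D: E = 351.0, α = 7.54, σ_y = 310.0 → σ = 638 MPa, n = 0.486
Smallest n: material D with n = 0.486.

material D, n = 0.486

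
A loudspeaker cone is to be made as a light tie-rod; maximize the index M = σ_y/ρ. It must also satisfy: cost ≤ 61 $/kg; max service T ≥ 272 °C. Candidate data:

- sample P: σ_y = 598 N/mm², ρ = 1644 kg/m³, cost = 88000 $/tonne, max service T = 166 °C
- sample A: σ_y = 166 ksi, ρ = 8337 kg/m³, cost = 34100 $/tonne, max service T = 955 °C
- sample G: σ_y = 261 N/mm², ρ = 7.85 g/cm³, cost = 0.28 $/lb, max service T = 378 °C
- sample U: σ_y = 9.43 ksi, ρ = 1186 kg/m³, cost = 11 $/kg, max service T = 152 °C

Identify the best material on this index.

Screen on constraints: cost ≤ 61 $/kg; max service T ≥ 272 °C. Survivors: sample A, sample G.
After converting to SI:
  sample A: σ_y = 1145 MPa, ρ = 8337 kg/m³
  sample G: σ_y = 261.0 MPa, ρ = 7850 kg/m³
  sample A: M = 137 kN·m/kg
  sample G: M = 33.2 kN·m/kg
Sample A has the largest M.

sample A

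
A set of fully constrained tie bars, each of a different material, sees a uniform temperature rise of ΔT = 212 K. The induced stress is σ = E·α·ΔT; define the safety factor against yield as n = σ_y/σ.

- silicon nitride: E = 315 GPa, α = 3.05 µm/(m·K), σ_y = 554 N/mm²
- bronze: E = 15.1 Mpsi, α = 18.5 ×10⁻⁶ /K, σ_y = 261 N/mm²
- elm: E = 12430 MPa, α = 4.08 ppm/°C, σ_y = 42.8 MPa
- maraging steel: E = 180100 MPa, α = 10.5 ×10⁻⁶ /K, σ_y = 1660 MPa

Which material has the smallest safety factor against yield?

bronze

Per material, after unit conversion:
  silicon nitride: E = 315.0, α = 3.05, σ_y = 554.0 → σ = 204 MPa, n = 2.72
  bronze: E = 104.1, α = 18.5, σ_y = 261.0 → σ = 408 MPa, n = 0.639
  elm: E = 12.43, α = 4.08, σ_y = 42.80 → σ = 10.8 MPa, n = 3.98
  maraging steel: E = 180.1, α = 10.5, σ_y = 1660 → σ = 401 MPa, n = 4.14
Bronze has the lowest safety factor, n = 0.639.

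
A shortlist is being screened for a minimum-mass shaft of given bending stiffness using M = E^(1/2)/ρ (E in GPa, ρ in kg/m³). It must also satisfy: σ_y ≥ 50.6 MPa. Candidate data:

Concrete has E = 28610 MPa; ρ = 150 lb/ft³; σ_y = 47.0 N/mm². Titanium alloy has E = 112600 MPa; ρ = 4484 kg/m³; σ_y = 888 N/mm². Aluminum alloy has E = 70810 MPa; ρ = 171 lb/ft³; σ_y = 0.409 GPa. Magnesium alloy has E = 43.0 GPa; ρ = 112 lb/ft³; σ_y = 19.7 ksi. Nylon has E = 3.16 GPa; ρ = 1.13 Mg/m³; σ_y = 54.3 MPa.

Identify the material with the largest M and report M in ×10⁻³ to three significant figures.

Screen on constraints: σ_y ≥ 50.6 MPa. Survivors: titanium alloy, aluminum alloy, magnesium alloy, nylon.
In SI units:
  titanium alloy: E = 112.6 GPa, ρ = 4484 kg/m³
  aluminum alloy: E = 70.81 GPa, ρ = 2739 kg/m³
  magnesium alloy: E = 43.00 GPa, ρ = 1794 kg/m³
  nylon: E = 3.160 GPa, ρ = 1130 kg/m³
  magnesium alloy: M = 3.66×10⁻³
  aluminum alloy: M = 3.07×10⁻³
  titanium alloy: M = 2.37×10⁻³
  nylon: M = 1.57×10⁻³
Highest index: magnesium alloy.

magnesium alloy, M = 3.66×10⁻³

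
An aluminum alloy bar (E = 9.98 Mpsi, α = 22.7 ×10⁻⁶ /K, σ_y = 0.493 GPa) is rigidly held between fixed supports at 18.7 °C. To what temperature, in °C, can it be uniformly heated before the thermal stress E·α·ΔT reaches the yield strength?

334 °C

E = 9.98 Mpsi = 68.81 GPa.
σ_y = 0.493 GPa = 493.0 MPa.
E·α·ΔT = 493.0 MPa ⇒ ΔT = 493.0 / (68.81×10³ × 22.7×10⁻⁶) = 315.6 K.
T = 18.7 + 315.6 = 334.3 °C.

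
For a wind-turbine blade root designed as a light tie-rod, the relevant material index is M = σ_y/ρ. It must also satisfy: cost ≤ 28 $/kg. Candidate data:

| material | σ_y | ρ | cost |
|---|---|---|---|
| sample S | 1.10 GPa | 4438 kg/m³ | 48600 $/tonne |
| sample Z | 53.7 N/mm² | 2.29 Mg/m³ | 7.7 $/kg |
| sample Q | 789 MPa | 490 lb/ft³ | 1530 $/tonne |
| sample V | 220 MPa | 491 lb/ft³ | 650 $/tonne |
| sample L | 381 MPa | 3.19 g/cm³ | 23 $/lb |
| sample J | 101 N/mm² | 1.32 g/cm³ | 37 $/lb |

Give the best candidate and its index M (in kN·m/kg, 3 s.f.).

sample Q, M = 101 kN·m/kg

Screen on constraints: cost ≤ 28 $/kg. Survivors: sample Z, sample Q, sample V.
Convert each candidate to consistent units, then evaluate M:
  sample Z: σ_y = 53.70 MPa, ρ = 2290 kg/m³
  sample Q: σ_y = 789.0 MPa, ρ = 7849 kg/m³
  sample V: σ_y = 220.0 MPa, ρ = 7865 kg/m³
  sample Q: M = 101 kN·m/kg
  sample V: M = 28.0 kN·m/kg
  sample Z: M = 23.4 kN·m/kg
Highest index: sample Q.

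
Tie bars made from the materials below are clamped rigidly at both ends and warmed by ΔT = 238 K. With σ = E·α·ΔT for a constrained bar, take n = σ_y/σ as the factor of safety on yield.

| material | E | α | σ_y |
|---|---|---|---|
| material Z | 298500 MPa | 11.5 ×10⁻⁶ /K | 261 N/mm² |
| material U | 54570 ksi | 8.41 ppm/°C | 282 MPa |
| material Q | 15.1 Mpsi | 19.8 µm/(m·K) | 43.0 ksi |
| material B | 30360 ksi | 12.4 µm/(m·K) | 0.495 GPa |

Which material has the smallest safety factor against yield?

Per material, after unit conversion:
  material Z: E = 298.5, α = 11.5, σ_y = 261.0 → σ = 817 MPa, n = 0.319
  material U: E = 376.2, α = 8.41, σ_y = 282.0 → σ = 753 MPa, n = 0.374
  material Q: E = 104.1, α = 19.8, σ_y = 296.5 → σ = 491 MPa, n = 0.604
  material B: E = 209.3, α = 12.4, σ_y = 495.0 → σ = 618 MPa, n = 0.801
Material Z has the lowest safety factor, n = 0.319.

material Z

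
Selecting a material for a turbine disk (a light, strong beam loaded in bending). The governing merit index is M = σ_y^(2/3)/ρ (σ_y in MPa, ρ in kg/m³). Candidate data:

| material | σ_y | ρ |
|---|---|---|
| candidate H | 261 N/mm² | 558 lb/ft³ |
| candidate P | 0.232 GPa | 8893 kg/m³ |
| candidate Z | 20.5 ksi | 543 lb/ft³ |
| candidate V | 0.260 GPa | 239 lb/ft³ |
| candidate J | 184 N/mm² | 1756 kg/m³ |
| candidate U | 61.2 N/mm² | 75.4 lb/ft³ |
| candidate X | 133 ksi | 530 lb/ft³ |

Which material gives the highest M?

Convert each candidate to consistent units, then evaluate M:
  candidate H: σ_y = 261.0 MPa, ρ = 8938 kg/m³
  candidate P: σ_y = 232.0 MPa, ρ = 8893 kg/m³
  candidate Z: σ_y = 141.3 MPa, ρ = 8698 kg/m³
  candidate V: σ_y = 260.0 MPa, ρ = 3828 kg/m³
  candidate J: σ_y = 184.0 MPa, ρ = 1756 kg/m³
  candidate U: σ_y = 61.20 MPa, ρ = 1208 kg/m³
  candidate X: σ_y = 917.0 MPa, ρ = 8490 kg/m³
  candidate J: M = 18.4×10⁻³
  candidate U: M = 12.9×10⁻³
  candidate X: M = 11.1×10⁻³
  candidate V: M = 10.6×10⁻³
  candidate H: M = 4.57×10⁻³
  candidate P: M = 4.25×10⁻³
  candidate Z: M = 3.12×10⁻³
Candidate J ranks first.

candidate J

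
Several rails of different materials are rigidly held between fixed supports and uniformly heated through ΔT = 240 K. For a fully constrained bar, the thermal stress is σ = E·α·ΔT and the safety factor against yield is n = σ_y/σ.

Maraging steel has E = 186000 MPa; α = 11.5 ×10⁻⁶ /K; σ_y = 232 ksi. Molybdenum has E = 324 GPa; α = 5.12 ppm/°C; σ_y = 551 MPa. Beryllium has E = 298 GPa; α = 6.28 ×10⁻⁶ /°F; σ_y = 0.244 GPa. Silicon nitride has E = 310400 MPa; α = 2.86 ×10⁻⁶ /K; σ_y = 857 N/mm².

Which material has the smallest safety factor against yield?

beryllium

Per material, after unit conversion:
  maraging steel: E = 186.0, α = 11.5, σ_y = 1600 → σ = 513 MPa, n = 3.12
  molybdenum: E = 324.0, α = 5.12, σ_y = 551.0 → σ = 398 MPa, n = 1.38
  beryllium: E = 298.0, α = 11.3, σ_y = 244.0 → σ = 808 MPa, n = 0.302
  silicon nitride: E = 310.4, α = 2.86, σ_y = 857.0 → σ = 213 MPa, n = 4.02
The minimum is beryllium at n = 0.302.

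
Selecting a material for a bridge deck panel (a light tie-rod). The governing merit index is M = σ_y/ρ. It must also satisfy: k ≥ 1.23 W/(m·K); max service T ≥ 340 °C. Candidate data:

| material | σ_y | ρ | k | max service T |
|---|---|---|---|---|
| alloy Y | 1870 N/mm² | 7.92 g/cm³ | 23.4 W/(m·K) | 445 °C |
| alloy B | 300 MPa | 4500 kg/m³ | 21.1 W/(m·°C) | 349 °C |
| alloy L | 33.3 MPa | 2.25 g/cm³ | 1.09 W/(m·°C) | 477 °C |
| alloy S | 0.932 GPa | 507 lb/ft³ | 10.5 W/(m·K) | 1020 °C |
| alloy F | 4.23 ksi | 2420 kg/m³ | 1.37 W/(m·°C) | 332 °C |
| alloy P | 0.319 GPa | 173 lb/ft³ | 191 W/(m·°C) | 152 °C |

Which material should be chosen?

Screen on constraints: k ≥ 1.23 W/(m·K); max service T ≥ 340 °C. Survivors: alloy Y, alloy B, alloy S.
Putting every candidate on a common basis:
  alloy Y: σ_y = 1870 MPa, ρ = 7920 kg/m³
  alloy B: σ_y = 300.0 MPa, ρ = 4500 kg/m³
  alloy S: σ_y = 932.0 MPa, ρ = 8121 kg/m³
  alloy Y: M = 236 kN·m/kg
  alloy S: M = 115 kN·m/kg
  alloy B: M = 66.7 kN·m/kg
Alloy Y ranks first.

alloy Y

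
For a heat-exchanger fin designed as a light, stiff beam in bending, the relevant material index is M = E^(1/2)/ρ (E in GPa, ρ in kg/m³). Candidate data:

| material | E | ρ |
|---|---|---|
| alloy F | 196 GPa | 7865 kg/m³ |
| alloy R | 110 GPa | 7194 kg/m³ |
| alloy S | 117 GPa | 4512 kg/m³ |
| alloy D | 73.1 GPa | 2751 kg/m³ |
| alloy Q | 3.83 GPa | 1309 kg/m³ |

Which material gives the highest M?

alloy D

Computing M directly (units already consistent):
  alloy D: M = 3.11×10⁻³
  alloy S: M = 2.40×10⁻³
  alloy F: M = 1.78×10⁻³
  alloy Q: M = 1.50×10⁻³
  alloy R: M = 1.46×10⁻³
Alloy D ranks first.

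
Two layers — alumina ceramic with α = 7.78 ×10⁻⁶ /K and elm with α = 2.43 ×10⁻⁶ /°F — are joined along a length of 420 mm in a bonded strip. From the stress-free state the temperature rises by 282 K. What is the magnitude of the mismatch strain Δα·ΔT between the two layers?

9.60×10⁻⁴

elm: α = 2.43×10⁻⁶/°F × 9/5 = 4.37×10⁻⁶/K.
Δα = |7.78 − 4.37|×10⁻⁶/K = 3.41×10⁻⁶/K.
Mismatch strain = Δα·ΔT = 3.41×10⁻⁶ × 282.0 = 9.60×10⁻⁴.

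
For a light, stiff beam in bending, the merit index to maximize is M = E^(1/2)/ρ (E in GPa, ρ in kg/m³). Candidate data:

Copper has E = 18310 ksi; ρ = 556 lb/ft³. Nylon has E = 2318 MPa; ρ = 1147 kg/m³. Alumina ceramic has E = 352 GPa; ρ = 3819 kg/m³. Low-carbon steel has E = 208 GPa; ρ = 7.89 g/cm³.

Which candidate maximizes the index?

Putting every candidate on a common basis:
  copper: E = 126.2 GPa, ρ = 8906 kg/m³
  nylon: E = 2.318 GPa, ρ = 1147 kg/m³
  alumina ceramic: E = 352.0 GPa, ρ = 3819 kg/m³
  low-carbon steel: E = 208.0 GPa, ρ = 7890 kg/m³
  alumina ceramic: M = 4.91×10⁻³
  low-carbon steel: M = 1.83×10⁻³
  nylon: M = 1.33×10⁻³
  copper: M = 1.26×10⁻³
Highest index: alumina ceramic.

alumina ceramic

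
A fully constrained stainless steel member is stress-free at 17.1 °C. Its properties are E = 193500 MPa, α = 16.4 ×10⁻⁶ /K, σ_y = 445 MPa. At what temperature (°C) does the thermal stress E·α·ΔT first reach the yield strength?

157 °C

E = 193500 MPa = 193.5 GPa.
E·α·ΔT = 445.0 MPa ⇒ ΔT = 445.0 / (193.5×10³ × 16.4×10⁻⁶) = 140.2 K.
T = 17.1 + 140.2 = 157.3 °C.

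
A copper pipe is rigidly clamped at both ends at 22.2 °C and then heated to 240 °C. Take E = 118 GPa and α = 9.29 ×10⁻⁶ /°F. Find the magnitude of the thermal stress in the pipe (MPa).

α = 9.29×10⁻⁶/°F × 9/5 = 16.7×10⁻⁶/K.
ΔT = 217.8 K. Constrained thermal stress σ = E·α·ΔT = 118.0×10³ MPa × 16.7×10⁻⁶ × 217.8 = 430 MPa (compressive).

430 MPa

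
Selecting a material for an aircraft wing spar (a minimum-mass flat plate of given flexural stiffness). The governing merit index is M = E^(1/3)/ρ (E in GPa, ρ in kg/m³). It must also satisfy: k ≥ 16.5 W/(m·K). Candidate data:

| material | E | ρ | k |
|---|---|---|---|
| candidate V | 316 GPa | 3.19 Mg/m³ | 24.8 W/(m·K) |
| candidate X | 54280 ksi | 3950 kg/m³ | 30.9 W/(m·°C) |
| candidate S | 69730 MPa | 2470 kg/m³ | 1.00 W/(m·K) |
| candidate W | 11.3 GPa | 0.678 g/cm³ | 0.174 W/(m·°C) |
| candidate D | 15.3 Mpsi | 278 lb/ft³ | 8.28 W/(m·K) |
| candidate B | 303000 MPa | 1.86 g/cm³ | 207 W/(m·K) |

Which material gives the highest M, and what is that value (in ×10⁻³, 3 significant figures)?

candidate B, M = 3.61×10⁻³

Screen on constraints: k ≥ 16.5 W/(m·K). Survivors: candidate V, candidate X, candidate B.
In SI units:
  candidate V: E = 316.0 GPa, ρ = 3190 kg/m³
  candidate X: E = 374.2 GPa, ρ = 3950 kg/m³
  candidate B: E = 303.0 GPa, ρ = 1860 kg/m³
  candidate B: M = 3.61×10⁻³
  candidate V: M = 2.14×10⁻³
  candidate X: M = 1.82×10⁻³
Candidate B has the largest M.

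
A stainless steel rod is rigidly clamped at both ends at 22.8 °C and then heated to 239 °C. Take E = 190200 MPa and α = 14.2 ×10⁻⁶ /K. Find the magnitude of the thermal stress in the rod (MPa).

E = 190200 MPa = 190.2 GPa.
ΔT = 216.2 K. Constrained thermal stress σ = E·α·ΔT = 190.2×10³ MPa × 14.2×10⁻⁶ × 216.2 = 584 MPa (compressive).

584 MPa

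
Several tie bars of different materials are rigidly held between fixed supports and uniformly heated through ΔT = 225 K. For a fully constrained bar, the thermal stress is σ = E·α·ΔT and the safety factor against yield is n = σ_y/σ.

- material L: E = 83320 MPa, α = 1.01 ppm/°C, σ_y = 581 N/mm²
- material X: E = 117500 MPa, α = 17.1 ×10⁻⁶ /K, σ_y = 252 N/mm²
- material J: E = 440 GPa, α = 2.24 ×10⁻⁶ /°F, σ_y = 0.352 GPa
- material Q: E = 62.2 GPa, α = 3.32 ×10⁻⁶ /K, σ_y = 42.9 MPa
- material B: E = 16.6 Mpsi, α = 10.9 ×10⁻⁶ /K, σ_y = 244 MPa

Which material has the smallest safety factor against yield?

With everything in SI (GPa, ×10⁻⁶/K, MPa):
  material L: E = 83.32, α = 1.01, σ_y = 581.0 → σ = 18.9 MPa, n = 30.7
  material X: E = 117.5, α = 17.1, σ_y = 252.0 → σ = 452 MPa, n = 0.557
  material J: E = 440.0, α = 4.03, σ_y = 352.0 → σ = 399 MPa, n = 0.882
  material Q: E = 62.20, α = 3.32, σ_y = 42.90 → σ = 46.5 MPa, n = 0.923
  material B: E = 114.5, α = 10.9, σ_y = 244.0 → σ = 281 MPa, n = 0.869
Material X has the lowest safety factor, n = 0.557.

material X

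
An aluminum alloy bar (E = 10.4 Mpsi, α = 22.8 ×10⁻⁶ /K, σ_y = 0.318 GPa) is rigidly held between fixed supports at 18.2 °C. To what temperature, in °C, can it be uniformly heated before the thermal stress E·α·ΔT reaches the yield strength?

E = 10.4 Mpsi = 71.71 GPa.
σ_y = 0.318 GPa = 318.0 MPa.
E·α·ΔT = 318.0 MPa ⇒ ΔT = 318.0 / (71.71×10³ × 22.8×10⁻⁶) = 194.5 K.
T = 18.2 + 194.5 = 212.7 °C.

213 °C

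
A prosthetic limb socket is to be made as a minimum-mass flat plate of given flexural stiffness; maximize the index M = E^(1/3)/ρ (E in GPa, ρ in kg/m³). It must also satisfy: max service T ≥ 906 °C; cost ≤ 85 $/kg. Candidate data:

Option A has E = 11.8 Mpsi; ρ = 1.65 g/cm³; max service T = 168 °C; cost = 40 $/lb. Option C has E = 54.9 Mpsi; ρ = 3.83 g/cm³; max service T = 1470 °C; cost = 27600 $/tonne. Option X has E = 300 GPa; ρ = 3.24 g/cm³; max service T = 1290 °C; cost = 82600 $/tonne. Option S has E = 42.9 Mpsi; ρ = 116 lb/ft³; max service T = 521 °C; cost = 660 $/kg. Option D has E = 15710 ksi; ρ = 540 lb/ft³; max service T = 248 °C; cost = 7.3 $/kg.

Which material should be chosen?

option X

Screen on constraints: max service T ≥ 906 °C; cost ≤ 85 $/kg. Survivors: option C, option X.
Normalizing units and computing the index:
  option C: E = 378.5 GPa, ρ = 3830 kg/m³
  option X: E = 300.0 GPa, ρ = 3240 kg/m³
  option X: M = 2.07×10⁻³
  option C: M = 1.89×10⁻³
Option X has the largest M.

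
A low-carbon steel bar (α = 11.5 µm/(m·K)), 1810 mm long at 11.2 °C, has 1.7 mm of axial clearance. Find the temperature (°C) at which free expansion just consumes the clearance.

92.9 °C

α·L₀·ΔT = 1.7 mm ⇒ ΔT = 1.7 / (11.5×10⁻⁶ × 1810.0) = 81.67 K.
T = 11.2 + 81.67 = 92.87 °C.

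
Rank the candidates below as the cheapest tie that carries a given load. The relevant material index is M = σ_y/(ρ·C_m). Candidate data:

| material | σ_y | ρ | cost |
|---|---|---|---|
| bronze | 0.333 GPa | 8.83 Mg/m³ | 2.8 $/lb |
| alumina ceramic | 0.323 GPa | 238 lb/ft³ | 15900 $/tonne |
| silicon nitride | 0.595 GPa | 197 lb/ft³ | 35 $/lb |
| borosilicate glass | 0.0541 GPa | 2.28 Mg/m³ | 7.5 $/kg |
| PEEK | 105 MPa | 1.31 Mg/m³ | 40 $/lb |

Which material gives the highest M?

After converting to SI:
  bronze: σ_y = 333.0 MPa, ρ = 8830 kg/m³, cost = 6.173 $/kg
  alumina ceramic: σ_y = 323.0 MPa, ρ = 3812 kg/m³, cost = 15.90 $/kg
  silicon nitride: σ_y = 595.0 MPa, ρ = 3156 kg/m³, cost = 77.16 $/kg
  borosilicate glass: σ_y = 54.10 MPa, ρ = 2280 kg/m³, cost = 7.500 $/kg
  PEEK: σ_y = 105.0 MPa, ρ = 1310 kg/m³, cost = 88.18 $/kg
  bronze: M = 6.11 kN·m per $
  alumina ceramic: M = 5.33 kN·m per $
  borosilicate glass: M = 3.16 kN·m per $
  silicon nitride: M = 2.44 kN·m per $
  PEEK: M = 0.909 kN·m per $
Bronze has the largest M.

bronze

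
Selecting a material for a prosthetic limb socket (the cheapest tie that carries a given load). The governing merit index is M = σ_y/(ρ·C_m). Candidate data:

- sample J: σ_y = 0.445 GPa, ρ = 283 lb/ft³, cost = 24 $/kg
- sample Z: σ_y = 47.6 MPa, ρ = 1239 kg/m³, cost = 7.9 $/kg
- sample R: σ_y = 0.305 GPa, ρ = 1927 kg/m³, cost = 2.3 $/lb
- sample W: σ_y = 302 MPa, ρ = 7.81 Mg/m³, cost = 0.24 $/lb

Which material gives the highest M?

sample W

Putting every candidate on a common basis:
  sample J: σ_y = 445.0 MPa, ρ = 4533 kg/m³, cost = 24.00 $/kg
  sample Z: σ_y = 47.60 MPa, ρ = 1239 kg/m³, cost = 7.900 $/kg
  sample R: σ_y = 305.0 MPa, ρ = 1927 kg/m³, cost = 5.071 $/kg
  sample W: σ_y = 302.0 MPa, ρ = 7810 kg/m³, cost = 0.5291 $/kg
  sample W: M = 73.1 kN·m per $
  sample R: M = 31.2 kN·m per $
  sample Z: M = 4.86 kN·m per $
  sample J: M = 4.09 kN·m per $
Highest index: sample W.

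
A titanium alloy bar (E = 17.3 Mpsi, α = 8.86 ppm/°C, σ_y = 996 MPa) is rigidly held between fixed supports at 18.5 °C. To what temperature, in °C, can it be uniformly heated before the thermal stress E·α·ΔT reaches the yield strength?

E = 17.3 Mpsi = 119.3 GPa.
E·α·ΔT = 996.0 MPa ⇒ ΔT = 996.0 / (119.3×10³ × 8.86×10⁻⁶) = 942.5 K.
T = 18.5 + 942.5 = 961.0 °C.

961 °C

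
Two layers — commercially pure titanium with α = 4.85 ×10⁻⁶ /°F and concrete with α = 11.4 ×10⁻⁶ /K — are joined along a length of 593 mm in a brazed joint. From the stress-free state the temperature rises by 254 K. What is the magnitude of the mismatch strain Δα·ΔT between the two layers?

commercially pure titanium: α = 4.85×10⁻⁶/°F × 9/5 = 8.73×10⁻⁶/K.
Δα = |8.73 − 11.4|×10⁻⁶/K = 2.67×10⁻⁶/K.
Mismatch strain = Δα·ΔT = 2.67×10⁻⁶ × 254.0 = 6.78×10⁻⁴.

6.78×10⁻⁴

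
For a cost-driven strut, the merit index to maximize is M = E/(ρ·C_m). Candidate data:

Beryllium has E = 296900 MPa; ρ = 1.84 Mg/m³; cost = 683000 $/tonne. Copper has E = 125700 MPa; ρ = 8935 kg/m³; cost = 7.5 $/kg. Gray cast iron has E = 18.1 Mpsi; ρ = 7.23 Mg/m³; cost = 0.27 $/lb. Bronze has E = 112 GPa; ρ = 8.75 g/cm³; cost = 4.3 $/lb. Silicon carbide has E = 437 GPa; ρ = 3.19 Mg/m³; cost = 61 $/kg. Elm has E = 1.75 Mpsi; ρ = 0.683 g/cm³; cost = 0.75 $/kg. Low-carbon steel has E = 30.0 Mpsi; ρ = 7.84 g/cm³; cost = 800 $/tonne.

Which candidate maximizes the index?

Normalizing units and computing the index:
  beryllium: E = 296.9 GPa, ρ = 1840 kg/m³, cost = 683.0 $/kg
  copper: E = 125.7 GPa, ρ = 8935 kg/m³, cost = 7.500 $/kg
  gray cast iron: E = 124.8 GPa, ρ = 7230 kg/m³, cost = 0.5952 $/kg
  bronze: E = 112.0 GPa, ρ = 8750 kg/m³, cost = 9.480 $/kg
  silicon carbide: E = 437.0 GPa, ρ = 3190 kg/m³, cost = 61.00 $/kg
  elm: E = 12.07 GPa, ρ = 683.0 kg/m³, cost = 0.7500 $/kg
  low-carbon steel: E = 206.8 GPa, ρ = 7840 kg/m³, cost = 0.8000 $/kg
  low-carbon steel: M = 33.0 MN·m per $
  gray cast iron: M = 29.0 MN·m per $
  elm: M = 23.6 MN·m per $
  silicon carbide: M = 2.25 MN·m per $
  copper: M = 1.88 MN·m per $
  bronze: M = 1.35 MN·m per $
  beryllium: M = 0.236 MN·m per $
Low-carbon steel ranks first.

low-carbon steel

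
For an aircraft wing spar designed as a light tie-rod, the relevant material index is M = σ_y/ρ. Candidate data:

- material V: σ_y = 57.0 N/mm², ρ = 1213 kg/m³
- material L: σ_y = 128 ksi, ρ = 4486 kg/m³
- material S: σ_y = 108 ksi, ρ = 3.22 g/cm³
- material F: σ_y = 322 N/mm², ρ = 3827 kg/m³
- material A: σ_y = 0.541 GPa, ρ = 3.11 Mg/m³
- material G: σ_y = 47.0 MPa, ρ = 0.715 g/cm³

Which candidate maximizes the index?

Normalizing units and computing the index:
  material V: σ_y = 57.00 MPa, ρ = 1213 kg/m³
  material L: σ_y = 882.5 MPa, ρ = 4486 kg/m³
  material S: σ_y = 744.6 MPa, ρ = 3220 kg/m³
  material F: σ_y = 322.0 MPa, ρ = 3827 kg/m³
  material A: σ_y = 541.0 MPa, ρ = 3110 kg/m³
  material G: σ_y = 47.00 MPa, ρ = 715.0 kg/m³
  material S: M = 231 kN·m/kg
  material L: M = 197 kN·m/kg
  material A: M = 174 kN·m/kg
  material F: M = 84.1 kN·m/kg
  material G: M = 65.7 kN·m/kg
  material V: M = 47.0 kN·m/kg
Material S has the largest M.

material S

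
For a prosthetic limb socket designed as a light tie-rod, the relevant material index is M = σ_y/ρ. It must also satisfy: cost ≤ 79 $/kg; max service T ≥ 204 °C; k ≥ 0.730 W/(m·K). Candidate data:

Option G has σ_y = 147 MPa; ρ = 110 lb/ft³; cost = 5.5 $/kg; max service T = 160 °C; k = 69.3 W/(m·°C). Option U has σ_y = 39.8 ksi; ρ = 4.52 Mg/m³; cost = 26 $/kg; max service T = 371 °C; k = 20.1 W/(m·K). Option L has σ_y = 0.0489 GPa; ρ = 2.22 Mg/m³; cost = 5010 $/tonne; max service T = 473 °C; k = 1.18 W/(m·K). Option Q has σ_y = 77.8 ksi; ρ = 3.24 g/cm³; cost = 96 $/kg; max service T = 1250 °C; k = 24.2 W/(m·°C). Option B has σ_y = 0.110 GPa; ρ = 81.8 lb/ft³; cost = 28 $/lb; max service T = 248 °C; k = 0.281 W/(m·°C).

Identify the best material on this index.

Screen on constraints: cost ≤ 79 $/kg; max service T ≥ 204 °C; k ≥ 0.730 W/(m·K). Survivors: option U, option L.
After converting to SI:
  option U: σ_y = 274.4 MPa, ρ = 4520 kg/m³
  option L: σ_y = 48.90 MPa, ρ = 2220 kg/m³
  option U: M = 60.7 kN·m/kg
  option L: M = 22.0 kN·m/kg
The maximum is for option U.

option U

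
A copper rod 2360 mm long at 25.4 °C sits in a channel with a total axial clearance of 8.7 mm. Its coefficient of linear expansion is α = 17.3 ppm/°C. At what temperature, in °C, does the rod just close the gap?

238 °C

α·L₀·ΔT = 8.7 mm ⇒ ΔT = 8.7 / (17.3×10⁻⁶ × 2360.0) = 213.1 K.
T = 25.4 + 213.1 = 238.5 °C.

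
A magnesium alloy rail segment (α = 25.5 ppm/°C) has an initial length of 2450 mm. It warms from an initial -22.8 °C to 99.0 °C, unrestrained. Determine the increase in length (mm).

ΔT = 99.0 − (-22.8) = 121.8 K.
ΔL = α·L₀·ΔT = 25.5×10⁻⁶ × 2450 mm × 121.8 K = 7.61 mm.

7.61 mm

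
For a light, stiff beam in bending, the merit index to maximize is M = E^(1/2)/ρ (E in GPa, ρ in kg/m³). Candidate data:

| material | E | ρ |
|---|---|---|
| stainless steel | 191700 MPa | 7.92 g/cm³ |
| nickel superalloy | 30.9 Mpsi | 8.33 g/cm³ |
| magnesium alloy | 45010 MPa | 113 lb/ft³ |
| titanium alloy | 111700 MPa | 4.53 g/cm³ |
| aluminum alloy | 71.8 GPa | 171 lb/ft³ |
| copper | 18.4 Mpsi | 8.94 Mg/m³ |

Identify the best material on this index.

magnesium alloy

In SI units:
  stainless steel: E = 191.7 GPa, ρ = 7920 kg/m³
  nickel superalloy: E = 213.0 GPa, ρ = 8330 kg/m³
  magnesium alloy: E = 45.01 GPa, ρ = 1810 kg/m³
  titanium alloy: E = 111.7 GPa, ρ = 4530 kg/m³
  aluminum alloy: E = 71.80 GPa, ρ = 2739 kg/m³
  copper: E = 126.9 GPa, ρ = 8940 kg/m³
  magnesium alloy: M = 3.71×10⁻³
  aluminum alloy: M = 3.09×10⁻³
  titanium alloy: M = 2.33×10⁻³
  nickel superalloy: M = 1.75×10⁻³
  stainless steel: M = 1.75×10⁻³
  copper: M = 1.26×10⁻³
The maximum is for magnesium alloy.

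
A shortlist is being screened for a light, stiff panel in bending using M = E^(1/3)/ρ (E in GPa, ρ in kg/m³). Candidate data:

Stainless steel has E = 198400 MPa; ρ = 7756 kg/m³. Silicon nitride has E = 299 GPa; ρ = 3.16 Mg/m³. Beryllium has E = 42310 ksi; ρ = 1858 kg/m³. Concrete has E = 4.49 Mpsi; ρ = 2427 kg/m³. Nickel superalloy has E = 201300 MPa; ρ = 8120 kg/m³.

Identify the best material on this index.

beryllium

Normalizing units and computing the index:
  stainless steel: E = 198.4 GPa, ρ = 7756 kg/m³
  silicon nitride: E = 299.0 GPa, ρ = 3160 kg/m³
  beryllium: E = 291.7 GPa, ρ = 1858 kg/m³
  concrete: E = 30.96 GPa, ρ = 2427 kg/m³
  nickel superalloy: E = 201.3 GPa, ρ = 8120 kg/m³
  beryllium: M = 3.57×10⁻³
  silicon nitride: M = 2.12×10⁻³
  concrete: M = 1.29×10⁻³
  stainless steel: M = 0.752×10⁻³
  nickel superalloy: M = 0.722×10⁻³
Beryllium ranks first.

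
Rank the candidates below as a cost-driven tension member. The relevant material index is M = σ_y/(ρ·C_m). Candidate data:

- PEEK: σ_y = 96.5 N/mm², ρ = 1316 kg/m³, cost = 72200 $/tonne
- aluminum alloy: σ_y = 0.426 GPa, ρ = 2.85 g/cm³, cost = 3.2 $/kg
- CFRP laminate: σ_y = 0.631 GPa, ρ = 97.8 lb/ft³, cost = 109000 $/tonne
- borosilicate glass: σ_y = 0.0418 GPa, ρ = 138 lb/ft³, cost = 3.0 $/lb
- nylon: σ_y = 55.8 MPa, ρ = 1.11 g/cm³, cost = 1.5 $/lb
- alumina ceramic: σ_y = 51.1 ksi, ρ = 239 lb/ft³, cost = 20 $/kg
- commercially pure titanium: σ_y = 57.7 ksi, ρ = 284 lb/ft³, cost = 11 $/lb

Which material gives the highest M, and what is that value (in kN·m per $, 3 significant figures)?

Convert each candidate to consistent units, then evaluate M:
  PEEK: σ_y = 96.50 MPa, ρ = 1316 kg/m³, cost = 72.20 $/kg
  aluminum alloy: σ_y = 426.0 MPa, ρ = 2850 kg/m³, cost = 3.200 $/kg
  CFRP laminate: σ_y = 631.0 MPa, ρ = 1567 kg/m³, cost = 109.0 $/kg
  borosilicate glass: σ_y = 41.80 MPa, ρ = 2211 kg/m³, cost = 6.614 $/kg
  nylon: σ_y = 55.80 MPa, ρ = 1110 kg/m³, cost = 3.307 $/kg
  alumina ceramic: σ_y = 352.3 MPa, ρ = 3828 kg/m³, cost = 20.00 $/kg
  commercially pure titanium: σ_y = 397.8 MPa, ρ = 4549 kg/m³, cost = 24.25 $/kg
  aluminum alloy: M = 46.7 kN·m per $
  nylon: M = 15.2 kN·m per $
  alumina ceramic: M = 4.60 kN·m per $
  CFRP laminate: M = 3.70 kN·m per $
  commercially pure titanium: M = 3.61 kN·m per $
  borosilicate glass: M = 2.86 kN·m per $
  PEEK: M = 1.02 kN·m per $
Aluminum alloy ranks first.

aluminum alloy, M = 46.7 kN·m per $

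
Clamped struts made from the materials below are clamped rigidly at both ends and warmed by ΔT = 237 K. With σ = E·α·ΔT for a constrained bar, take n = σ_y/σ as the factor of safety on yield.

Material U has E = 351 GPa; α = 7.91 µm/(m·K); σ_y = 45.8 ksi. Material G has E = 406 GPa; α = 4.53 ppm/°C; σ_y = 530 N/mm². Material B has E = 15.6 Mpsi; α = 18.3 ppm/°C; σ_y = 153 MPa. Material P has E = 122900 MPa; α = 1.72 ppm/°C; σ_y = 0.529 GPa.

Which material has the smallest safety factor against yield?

material B

Converting E to GPa, α to ×10⁻⁶/K, σ_y to MPa, then σ and n for each:
  material U: E = 351.0, α = 7.91, σ_y = 315.8 → σ = 658 MPa, n = 0.480
  material G: E = 406.0, α = 4.53, σ_y = 530.0 → σ = 436 MPa, n = 1.22
  material B: E = 107.6, α = 18.3, σ_y = 153.0 → σ = 466 MPa, n = 0.328
  material P: E = 122.9, α = 1.72, σ_y = 529.0 → σ = 50.1 MPa, n = 10.6
The minimum is material B at n = 0.328.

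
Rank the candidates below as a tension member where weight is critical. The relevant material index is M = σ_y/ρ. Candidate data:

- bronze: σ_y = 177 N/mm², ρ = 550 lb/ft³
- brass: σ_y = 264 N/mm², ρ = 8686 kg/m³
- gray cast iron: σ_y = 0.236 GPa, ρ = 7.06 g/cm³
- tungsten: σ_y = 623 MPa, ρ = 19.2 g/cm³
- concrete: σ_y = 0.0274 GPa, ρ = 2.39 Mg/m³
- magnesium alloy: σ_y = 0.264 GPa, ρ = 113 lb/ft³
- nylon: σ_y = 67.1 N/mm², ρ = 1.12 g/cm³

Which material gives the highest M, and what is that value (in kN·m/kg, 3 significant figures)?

Convert each candidate to consistent units, then evaluate M:
  bronze: σ_y = 177.0 MPa, ρ = 8810 kg/m³
  brass: σ_y = 264.0 MPa, ρ = 8686 kg/m³
  gray cast iron: σ_y = 236.0 MPa, ρ = 7060 kg/m³
  tungsten: σ_y = 623.0 MPa, ρ = 19200 kg/m³
  concrete: σ_y = 27.40 MPa, ρ = 2390 kg/m³
  magnesium alloy: σ_y = 264.0 MPa, ρ = 1810 kg/m³
  nylon: σ_y = 67.10 MPa, ρ = 1120 kg/m³
  magnesium alloy: M = 146 kN·m/kg
  nylon: M = 59.9 kN·m/kg
  gray cast iron: M = 33.4 kN·m/kg
  tungsten: M = 32.4 kN·m/kg
  brass: M = 30.4 kN·m/kg
  bronze: M = 20.1 kN·m/kg
  concrete: M = 11.5 kN·m/kg
The maximum is for magnesium alloy.

magnesium alloy, M = 146 kN·m/kg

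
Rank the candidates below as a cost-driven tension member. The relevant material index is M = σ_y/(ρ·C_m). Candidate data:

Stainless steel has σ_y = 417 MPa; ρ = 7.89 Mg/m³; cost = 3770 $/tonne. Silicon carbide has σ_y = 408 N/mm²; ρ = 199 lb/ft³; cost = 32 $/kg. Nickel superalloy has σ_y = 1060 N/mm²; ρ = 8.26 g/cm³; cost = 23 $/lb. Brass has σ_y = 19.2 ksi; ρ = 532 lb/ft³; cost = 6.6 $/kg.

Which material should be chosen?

stainless steel

Putting every candidate on a common basis:
  stainless steel: σ_y = 417.0 MPa, ρ = 7890 kg/m³, cost = 3.770 $/kg
  silicon carbide: σ_y = 408.0 MPa, ρ = 3188 kg/m³, cost = 32.00 $/kg
  nickel superalloy: σ_y = 1060 MPa, ρ = 8260 kg/m³, cost = 50.71 $/kg
  brass: σ_y = 132.4 MPa, ρ = 8522 kg/m³, cost = 6.600 $/kg
  stainless steel: M = 14.0 kN·m per $
  silicon carbide: M = 4.00 kN·m per $
  nickel superalloy: M = 2.53 kN·m per $
  brass: M = 2.35 kN·m per $
Stainless steel ranks first.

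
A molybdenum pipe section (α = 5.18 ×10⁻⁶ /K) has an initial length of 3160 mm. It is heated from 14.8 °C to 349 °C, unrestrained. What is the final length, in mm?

ΔT = 349 − 14.8 = 334.2 K.
ΔL = α·L₀·ΔT = 5.18×10⁻⁶ × 3160 mm × 334.2 K = 5.47 mm.
L = L₀ + ΔL = 3160 + 5.47 = 3165.5 mm.

3165.5 mm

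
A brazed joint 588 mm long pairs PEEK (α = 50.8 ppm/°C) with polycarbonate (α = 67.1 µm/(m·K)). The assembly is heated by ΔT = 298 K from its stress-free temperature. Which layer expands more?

polycarbonate

α(PEEK) = 50.8×10⁻⁶/K vs α(polycarbonate) = 67.1×10⁻⁶/K.
Higher α expands more for the same ΔT: polycarbonate.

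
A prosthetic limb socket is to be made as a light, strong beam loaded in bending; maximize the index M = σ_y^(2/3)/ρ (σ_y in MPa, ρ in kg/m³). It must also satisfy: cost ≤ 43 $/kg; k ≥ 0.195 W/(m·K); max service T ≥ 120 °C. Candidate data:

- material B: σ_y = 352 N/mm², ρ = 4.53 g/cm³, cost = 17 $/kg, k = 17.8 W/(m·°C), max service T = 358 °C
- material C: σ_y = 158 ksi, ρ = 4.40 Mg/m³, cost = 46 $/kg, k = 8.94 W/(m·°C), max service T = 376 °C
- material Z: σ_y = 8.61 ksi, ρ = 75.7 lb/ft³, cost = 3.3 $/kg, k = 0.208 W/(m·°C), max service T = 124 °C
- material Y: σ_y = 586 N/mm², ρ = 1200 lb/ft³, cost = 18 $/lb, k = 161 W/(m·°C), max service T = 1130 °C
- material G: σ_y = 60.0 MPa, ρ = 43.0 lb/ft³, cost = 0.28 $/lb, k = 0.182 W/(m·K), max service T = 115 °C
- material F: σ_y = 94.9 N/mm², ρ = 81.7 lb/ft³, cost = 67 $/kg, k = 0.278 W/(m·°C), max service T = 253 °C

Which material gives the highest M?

material Z

Screen on constraints: cost ≤ 43 $/kg; k ≥ 0.195 W/(m·K); max service T ≥ 120 °C. Survivors: material B, material Z, material Y.
Normalizing units and computing the index:
  material B: σ_y = 352.0 MPa, ρ = 4530 kg/m³
  material Z: σ_y = 59.36 MPa, ρ = 1213 kg/m³
  material Y: σ_y = 586.0 MPa, ρ = 19220 kg/m³
  material Z: M = 12.5×10⁻³
  material B: M = 11.0×10⁻³
  material Y: M = 3.64×10⁻³
The maximum is for material Z.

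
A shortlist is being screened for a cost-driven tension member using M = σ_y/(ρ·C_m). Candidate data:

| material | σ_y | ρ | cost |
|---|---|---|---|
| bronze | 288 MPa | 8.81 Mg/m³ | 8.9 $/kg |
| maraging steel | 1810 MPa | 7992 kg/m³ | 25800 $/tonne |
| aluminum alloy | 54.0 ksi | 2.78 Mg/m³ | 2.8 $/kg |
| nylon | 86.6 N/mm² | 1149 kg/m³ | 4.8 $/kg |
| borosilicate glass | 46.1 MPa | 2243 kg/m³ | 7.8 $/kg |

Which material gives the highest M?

Putting every candidate on a common basis:
  bronze: σ_y = 288.0 MPa, ρ = 8810 kg/m³, cost = 8.900 $/kg
  maraging steel: σ_y = 1810 MPa, ρ = 7992 kg/m³, cost = 25.80 $/kg
  aluminum alloy: σ_y = 372.3 MPa, ρ = 2780 kg/m³, cost = 2.800 $/kg
  nylon: σ_y = 86.60 MPa, ρ = 1149 kg/m³, cost = 4.800 $/kg
  borosilicate glass: σ_y = 46.10 MPa, ρ = 2243 kg/m³, cost = 7.800 $/kg
  aluminum alloy: M = 47.8 kN·m per $
  nylon: M = 15.7 kN·m per $
  maraging steel: M = 8.78 kN·m per $
  bronze: M = 3.67 kN·m per $
  borosilicate glass: M = 2.63 kN·m per $
Aluminum alloy has the largest M.

aluminum alloy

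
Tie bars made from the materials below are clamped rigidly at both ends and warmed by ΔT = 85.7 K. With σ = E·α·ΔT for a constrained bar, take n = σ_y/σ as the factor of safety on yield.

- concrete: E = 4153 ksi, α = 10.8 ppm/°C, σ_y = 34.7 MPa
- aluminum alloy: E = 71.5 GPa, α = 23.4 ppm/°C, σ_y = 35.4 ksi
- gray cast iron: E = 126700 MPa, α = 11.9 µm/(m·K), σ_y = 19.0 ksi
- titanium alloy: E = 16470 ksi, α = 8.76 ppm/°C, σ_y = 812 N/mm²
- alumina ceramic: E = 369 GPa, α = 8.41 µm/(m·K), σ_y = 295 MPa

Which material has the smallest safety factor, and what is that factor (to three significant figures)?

With everything in SI (GPa, ×10⁻⁶/K, MPa):
  concrete: E = 28.63, α = 10.8, σ_y = 34.70 → σ = 26.5 MPa, n = 1.31
  aluminum alloy: E = 71.50, α = 23.4, σ_y = 244.1 → σ = 143 MPa, n = 1.70
  gray cast iron: E = 126.7, α = 11.9, σ_y = 131.0 → σ = 129 MPa, n = 1.01
  titanium alloy: E = 113.6, α = 8.76, σ_y = 812.0 → σ = 85.3 MPa, n = 9.52
  alumina ceramic: E = 369.0, α = 8.41, σ_y = 295.0 → σ = 266 MPa, n = 1.11
The minimum is gray cast iron at n = 1.01.

gray cast iron, n = 1.01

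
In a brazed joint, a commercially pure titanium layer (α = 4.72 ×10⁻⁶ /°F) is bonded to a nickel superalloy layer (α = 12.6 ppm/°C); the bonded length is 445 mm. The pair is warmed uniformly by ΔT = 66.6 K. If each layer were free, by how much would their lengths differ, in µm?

commercially pure titanium: α = 4.72×10⁻⁶/°F × 9/5 = 8.50×10⁻⁶/K.
Δα = |8.50 − 12.6|×10⁻⁶/K = 4.10×10⁻⁶/K.
ΔL_mismatch = Δα·L·ΔT = 4.10×10⁻⁶ × 445.0 mm × 66.6 K = 122 µm.

122 µm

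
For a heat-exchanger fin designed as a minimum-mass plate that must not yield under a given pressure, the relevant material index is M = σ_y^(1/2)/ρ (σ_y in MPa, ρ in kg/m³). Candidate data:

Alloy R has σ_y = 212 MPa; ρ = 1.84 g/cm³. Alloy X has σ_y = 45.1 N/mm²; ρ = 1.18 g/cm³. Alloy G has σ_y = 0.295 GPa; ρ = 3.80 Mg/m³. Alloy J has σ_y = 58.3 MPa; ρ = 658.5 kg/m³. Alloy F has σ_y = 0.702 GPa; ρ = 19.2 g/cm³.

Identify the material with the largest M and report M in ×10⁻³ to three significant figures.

alloy J, M = 11.6×10⁻³

Convert each candidate to consistent units, then evaluate M:
  alloy R: σ_y = 212.0 MPa, ρ = 1840 kg/m³
  alloy X: σ_y = 45.10 MPa, ρ = 1180 kg/m³
  alloy G: σ_y = 295.0 MPa, ρ = 3800 kg/m³
  alloy J: σ_y = 58.30 MPa, ρ = 658.5 kg/m³
  alloy F: σ_y = 702.0 MPa, ρ = 19200 kg/m³
  alloy J: M = 11.6×10⁻³
  alloy R: M = 7.91×10⁻³
  alloy X: M = 5.69×10⁻³
  alloy G: M = 4.52×10⁻³
  alloy F: M = 1.38×10⁻³
Alloy J has the largest M.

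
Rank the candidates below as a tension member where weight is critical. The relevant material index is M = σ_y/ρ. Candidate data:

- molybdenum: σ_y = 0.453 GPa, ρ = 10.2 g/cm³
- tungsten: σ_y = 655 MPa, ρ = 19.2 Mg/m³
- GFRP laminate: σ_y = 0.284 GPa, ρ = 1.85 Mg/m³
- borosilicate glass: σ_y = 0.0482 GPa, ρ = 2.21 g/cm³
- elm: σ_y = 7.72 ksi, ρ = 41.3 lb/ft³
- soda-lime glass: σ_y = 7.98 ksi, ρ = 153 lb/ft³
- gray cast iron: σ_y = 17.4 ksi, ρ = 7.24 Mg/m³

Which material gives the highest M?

GFRP laminate

After converting to SI:
  molybdenum: σ_y = 453.0 MPa, ρ = 10200 kg/m³
  tungsten: σ_y = 655.0 MPa, ρ = 19200 kg/m³
  GFRP laminate: σ_y = 284.0 MPa, ρ = 1850 kg/m³
  borosilicate glass: σ_y = 48.20 MPa, ρ = 2210 kg/m³
  elm: σ_y = 53.23 MPa, ρ = 661.6 kg/m³
  soda-lime glass: σ_y = 55.02 MPa, ρ = 2451 kg/m³
  gray cast iron: σ_y = 120.0 MPa, ρ = 7240 kg/m³
  GFRP laminate: M = 154 kN·m/kg
  elm: M = 80.5 kN·m/kg
  molybdenum: M = 44.4 kN·m/kg
  tungsten: M = 34.1 kN·m/kg
  soda-lime glass: M = 22.4 kN·m/kg
  borosilicate glass: M = 21.8 kN·m/kg
  gray cast iron: M = 16.6 kN·m/kg
GFRP laminate ranks first.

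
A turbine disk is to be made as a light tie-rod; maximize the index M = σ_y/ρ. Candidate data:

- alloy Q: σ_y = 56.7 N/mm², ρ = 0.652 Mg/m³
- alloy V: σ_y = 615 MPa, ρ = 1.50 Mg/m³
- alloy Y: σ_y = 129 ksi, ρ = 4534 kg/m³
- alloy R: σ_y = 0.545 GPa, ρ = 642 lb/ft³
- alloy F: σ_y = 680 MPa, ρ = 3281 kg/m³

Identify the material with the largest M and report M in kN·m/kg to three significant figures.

Putting every candidate on a common basis:
  alloy Q: σ_y = 56.70 MPa, ρ = 652.0 kg/m³
  alloy V: σ_y = 615.0 MPa, ρ = 1500 kg/m³
  alloy Y: σ_y = 889.4 MPa, ρ = 4534 kg/m³
  alloy R: σ_y = 545.0 MPa, ρ = 10280 kg/m³
  alloy F: σ_y = 680.0 MPa, ρ = 3281 kg/m³
  alloy V: M = 410 kN·m/kg
  alloy F: M = 207 kN·m/kg
  alloy Y: M = 196 kN·m/kg
  alloy Q: M = 87.0 kN·m/kg
  alloy R: M = 53.0 kN·m/kg
Alloy V ranks first.

alloy V, M = 410 kN·m/kg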